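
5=5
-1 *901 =-901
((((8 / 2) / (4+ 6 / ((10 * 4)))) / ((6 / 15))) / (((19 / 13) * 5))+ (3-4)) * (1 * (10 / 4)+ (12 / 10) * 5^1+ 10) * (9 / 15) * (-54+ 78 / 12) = 353.39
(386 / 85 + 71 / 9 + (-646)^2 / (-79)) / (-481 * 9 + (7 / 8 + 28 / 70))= 2547964232 / 2092368483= 1.22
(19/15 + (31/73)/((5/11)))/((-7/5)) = -1.57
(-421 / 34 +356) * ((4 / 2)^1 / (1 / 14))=163562 / 17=9621.29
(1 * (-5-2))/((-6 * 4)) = 7/24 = 0.29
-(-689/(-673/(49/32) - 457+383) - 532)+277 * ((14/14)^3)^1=20322297/25162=807.66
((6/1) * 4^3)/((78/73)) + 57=416.38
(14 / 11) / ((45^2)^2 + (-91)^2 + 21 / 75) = 350 / 1129949227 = 0.00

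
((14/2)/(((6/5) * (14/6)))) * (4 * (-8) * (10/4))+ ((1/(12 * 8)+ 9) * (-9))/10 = -13319/64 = -208.11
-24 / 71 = -0.34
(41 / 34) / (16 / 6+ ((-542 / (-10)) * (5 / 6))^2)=0.00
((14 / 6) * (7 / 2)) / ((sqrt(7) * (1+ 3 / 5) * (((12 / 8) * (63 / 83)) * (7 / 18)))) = 415 * sqrt(7) / 252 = 4.36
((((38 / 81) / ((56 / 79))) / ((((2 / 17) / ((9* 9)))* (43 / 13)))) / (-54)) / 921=-331721 / 119759472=-0.00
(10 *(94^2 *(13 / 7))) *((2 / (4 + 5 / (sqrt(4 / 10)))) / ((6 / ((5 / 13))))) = -3534400 / 1953 + 2209000 *sqrt(10) / 1953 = 1767.06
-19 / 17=-1.12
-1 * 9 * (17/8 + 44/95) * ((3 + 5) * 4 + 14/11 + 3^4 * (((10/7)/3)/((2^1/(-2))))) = 128979/1045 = 123.42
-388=-388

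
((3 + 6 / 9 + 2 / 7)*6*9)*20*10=298800 / 7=42685.71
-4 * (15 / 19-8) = 28.84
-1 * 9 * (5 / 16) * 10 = -225 / 8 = -28.12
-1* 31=-31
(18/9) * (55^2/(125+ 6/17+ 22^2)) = 102850/10359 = 9.93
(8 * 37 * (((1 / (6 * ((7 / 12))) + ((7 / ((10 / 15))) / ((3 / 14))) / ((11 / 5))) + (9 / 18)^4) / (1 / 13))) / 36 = 13404989 / 5544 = 2417.93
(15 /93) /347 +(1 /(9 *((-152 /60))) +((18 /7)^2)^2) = 128604089633 /2944341498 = 43.68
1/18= 0.06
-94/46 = -47/23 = -2.04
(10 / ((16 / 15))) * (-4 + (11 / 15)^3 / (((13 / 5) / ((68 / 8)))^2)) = 98095 / 48672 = 2.02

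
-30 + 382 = 352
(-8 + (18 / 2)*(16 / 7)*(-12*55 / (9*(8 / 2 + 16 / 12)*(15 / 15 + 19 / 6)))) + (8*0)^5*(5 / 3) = -2656 / 35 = -75.89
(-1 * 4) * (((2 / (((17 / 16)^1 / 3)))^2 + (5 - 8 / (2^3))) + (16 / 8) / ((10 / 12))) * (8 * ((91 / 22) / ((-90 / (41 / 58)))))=825715072 / 20742975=39.81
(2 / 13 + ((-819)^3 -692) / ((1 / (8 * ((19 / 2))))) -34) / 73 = -7435091836 / 13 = -571930141.23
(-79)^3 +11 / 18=-8874691 / 18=-493038.39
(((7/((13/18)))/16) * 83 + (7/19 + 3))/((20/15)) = 318021/7904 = 40.24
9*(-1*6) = -54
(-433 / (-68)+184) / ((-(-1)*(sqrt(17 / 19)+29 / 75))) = -534952125 / 5415928+72815625*sqrt(323) / 5415928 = 142.86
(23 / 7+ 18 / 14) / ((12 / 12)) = 32 / 7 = 4.57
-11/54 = -0.20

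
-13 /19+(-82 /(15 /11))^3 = -13943589227 /64125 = -217443.89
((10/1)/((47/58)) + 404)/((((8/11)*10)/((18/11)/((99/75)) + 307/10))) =47265281/25850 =1828.44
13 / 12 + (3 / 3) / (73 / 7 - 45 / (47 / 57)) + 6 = 76912 / 10893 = 7.06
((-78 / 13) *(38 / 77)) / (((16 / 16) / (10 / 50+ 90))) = -9348 / 35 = -267.09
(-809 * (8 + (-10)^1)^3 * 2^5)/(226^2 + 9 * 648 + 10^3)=51776/14477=3.58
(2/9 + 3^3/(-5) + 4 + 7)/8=131/180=0.73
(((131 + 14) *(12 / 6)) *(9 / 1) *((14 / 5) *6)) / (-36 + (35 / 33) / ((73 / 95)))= -105629832 / 83399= -1266.56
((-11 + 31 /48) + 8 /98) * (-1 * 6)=24161 /392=61.64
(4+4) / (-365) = -8 / 365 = -0.02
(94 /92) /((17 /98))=2303 /391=5.89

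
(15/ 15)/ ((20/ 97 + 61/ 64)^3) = 239251750912/ 372781634373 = 0.64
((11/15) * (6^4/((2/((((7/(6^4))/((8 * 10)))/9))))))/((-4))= -77/86400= -0.00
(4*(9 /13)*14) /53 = 504 /689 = 0.73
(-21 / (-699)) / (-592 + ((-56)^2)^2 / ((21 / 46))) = 21 / 15057604496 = 0.00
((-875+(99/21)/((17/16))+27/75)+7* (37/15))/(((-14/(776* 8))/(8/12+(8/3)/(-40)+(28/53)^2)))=291748084421216/877461375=332491.08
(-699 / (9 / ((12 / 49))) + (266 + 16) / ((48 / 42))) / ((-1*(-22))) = 44635 / 4312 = 10.35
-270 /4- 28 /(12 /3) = -149 /2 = -74.50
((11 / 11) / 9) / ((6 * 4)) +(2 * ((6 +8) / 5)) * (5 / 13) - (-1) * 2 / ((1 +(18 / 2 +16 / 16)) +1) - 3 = -1895 / 2808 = -0.67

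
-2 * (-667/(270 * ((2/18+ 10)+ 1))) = 667/1500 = 0.44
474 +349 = 823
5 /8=0.62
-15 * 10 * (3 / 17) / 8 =-225 / 68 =-3.31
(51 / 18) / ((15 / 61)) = 1037 / 90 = 11.52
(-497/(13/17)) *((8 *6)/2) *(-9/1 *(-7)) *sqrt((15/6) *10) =-63874440/13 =-4913418.46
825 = 825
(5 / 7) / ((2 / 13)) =65 / 14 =4.64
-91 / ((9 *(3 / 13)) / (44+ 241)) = -112385 / 9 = -12487.22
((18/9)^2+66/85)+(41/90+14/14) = 1907/306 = 6.23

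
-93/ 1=-93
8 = 8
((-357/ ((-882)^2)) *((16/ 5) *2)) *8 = -1088/ 46305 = -0.02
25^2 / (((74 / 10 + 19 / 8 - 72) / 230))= -5750000 / 2489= -2310.16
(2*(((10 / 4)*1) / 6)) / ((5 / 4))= 2 / 3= 0.67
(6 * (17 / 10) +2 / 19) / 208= 979 / 19760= 0.05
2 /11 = 0.18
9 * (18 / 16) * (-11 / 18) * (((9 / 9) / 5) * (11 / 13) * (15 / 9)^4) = -15125 / 1872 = -8.08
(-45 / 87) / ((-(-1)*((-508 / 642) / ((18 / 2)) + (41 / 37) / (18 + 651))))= 6.00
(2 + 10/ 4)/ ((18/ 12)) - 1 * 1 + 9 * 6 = 56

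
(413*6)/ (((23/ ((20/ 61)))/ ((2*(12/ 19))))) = 1189440/ 26657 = 44.62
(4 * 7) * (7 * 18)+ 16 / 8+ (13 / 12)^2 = 508489 / 144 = 3531.17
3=3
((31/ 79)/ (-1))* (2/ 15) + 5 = 5863/ 1185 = 4.95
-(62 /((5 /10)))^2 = -15376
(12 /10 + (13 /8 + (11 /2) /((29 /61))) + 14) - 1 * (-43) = 82817 /1160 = 71.39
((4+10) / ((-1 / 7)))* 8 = -784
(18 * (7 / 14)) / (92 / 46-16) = -0.64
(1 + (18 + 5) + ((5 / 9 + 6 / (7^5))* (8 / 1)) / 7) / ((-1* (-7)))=26084896 / 7411887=3.52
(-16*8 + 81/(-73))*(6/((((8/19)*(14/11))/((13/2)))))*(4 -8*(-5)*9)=-998701275/292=-3420209.85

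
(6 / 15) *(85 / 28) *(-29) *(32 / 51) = -22.10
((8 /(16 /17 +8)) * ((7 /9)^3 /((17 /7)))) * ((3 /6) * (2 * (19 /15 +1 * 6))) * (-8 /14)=-149548 /207765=-0.72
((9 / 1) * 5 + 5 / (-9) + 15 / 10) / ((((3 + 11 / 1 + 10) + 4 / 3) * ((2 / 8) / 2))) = 827 / 57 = 14.51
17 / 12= 1.42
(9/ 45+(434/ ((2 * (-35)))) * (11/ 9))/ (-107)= 332/ 4815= 0.07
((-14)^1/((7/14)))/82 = -0.34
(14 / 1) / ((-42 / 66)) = -22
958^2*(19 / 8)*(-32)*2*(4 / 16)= -34875032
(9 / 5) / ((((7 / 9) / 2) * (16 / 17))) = 1377 / 280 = 4.92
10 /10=1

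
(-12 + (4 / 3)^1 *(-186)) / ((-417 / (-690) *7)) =-59800 / 973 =-61.46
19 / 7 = 2.71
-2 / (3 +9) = -1 / 6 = -0.17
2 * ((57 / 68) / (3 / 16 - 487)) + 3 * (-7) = -2781129 / 132413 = -21.00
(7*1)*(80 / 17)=560 / 17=32.94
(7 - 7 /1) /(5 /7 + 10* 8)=0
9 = 9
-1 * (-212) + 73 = 285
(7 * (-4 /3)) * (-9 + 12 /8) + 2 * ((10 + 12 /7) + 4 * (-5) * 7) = -1306 /7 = -186.57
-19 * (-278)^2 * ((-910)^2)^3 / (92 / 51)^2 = -135553868519388138114750000 / 529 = -256245498146291376398393.20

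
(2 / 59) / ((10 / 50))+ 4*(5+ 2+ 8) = 3550 / 59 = 60.17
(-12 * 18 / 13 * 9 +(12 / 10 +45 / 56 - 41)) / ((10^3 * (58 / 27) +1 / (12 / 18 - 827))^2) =-3074494338526563 / 75250594442014122040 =-0.00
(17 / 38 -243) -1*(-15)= -227.55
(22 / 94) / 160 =11 / 7520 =0.00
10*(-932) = -9320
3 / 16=0.19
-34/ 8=-17/ 4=-4.25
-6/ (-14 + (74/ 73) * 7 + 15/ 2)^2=-42632/ 2523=-16.90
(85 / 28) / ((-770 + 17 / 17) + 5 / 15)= -255 / 64568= -0.00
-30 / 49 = -0.61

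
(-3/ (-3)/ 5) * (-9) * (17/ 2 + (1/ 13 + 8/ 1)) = -3879/ 130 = -29.84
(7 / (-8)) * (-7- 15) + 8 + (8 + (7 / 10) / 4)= 1417 / 40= 35.42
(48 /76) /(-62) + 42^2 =1038990 /589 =1763.99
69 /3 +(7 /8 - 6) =143 /8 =17.88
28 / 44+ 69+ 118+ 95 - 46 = 2603 / 11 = 236.64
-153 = -153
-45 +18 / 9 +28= -15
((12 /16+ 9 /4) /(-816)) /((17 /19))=-19 /4624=-0.00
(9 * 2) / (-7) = -18 / 7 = -2.57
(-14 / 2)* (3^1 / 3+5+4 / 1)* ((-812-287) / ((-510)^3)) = -7693 / 13265100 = -0.00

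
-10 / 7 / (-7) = 10 / 49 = 0.20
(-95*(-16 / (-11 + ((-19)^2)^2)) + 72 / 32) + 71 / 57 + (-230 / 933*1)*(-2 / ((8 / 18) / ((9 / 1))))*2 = 21691065173 / 924002148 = 23.48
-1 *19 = -19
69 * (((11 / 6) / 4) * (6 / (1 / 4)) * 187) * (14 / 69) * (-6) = -172788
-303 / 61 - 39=-2682 / 61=-43.97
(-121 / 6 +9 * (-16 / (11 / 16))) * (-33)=15155 / 2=7577.50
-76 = -76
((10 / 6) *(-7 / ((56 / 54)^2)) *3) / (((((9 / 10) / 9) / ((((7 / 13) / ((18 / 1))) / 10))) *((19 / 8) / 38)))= -405 / 26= -15.58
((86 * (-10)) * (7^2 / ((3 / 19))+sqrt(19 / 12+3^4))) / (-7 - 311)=215 * sqrt(2973) / 477+400330 / 477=863.84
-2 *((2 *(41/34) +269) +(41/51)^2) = -544.12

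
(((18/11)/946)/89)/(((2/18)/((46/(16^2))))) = 1863/59272576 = 0.00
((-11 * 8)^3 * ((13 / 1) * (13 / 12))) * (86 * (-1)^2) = -2476128512 / 3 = -825376170.67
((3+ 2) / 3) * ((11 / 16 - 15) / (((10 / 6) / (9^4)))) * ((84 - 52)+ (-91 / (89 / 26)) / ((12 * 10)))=-84988160631 / 28480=-2984134.85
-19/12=-1.58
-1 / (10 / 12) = -6 / 5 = -1.20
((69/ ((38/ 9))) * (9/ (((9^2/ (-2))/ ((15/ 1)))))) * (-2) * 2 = 4140/ 19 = 217.89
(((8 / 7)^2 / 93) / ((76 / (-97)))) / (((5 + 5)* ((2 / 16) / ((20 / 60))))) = -0.00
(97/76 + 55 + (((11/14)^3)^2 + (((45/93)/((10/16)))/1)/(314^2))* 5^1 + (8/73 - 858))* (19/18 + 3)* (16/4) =-709725928377542495/54657884428448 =-12984.88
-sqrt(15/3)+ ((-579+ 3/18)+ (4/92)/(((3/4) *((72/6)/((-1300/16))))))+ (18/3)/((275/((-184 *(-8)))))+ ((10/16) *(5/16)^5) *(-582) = -130887103904879/238760755200 - sqrt(5) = -550.43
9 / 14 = 0.64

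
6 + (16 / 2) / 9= 62 / 9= 6.89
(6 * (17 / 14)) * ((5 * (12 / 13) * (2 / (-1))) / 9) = -680 / 91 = -7.47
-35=-35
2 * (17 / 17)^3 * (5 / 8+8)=69 / 4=17.25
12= 12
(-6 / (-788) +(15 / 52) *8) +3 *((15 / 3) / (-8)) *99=-3755649 / 20488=-183.31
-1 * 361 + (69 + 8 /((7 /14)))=-276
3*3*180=1620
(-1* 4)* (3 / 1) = -12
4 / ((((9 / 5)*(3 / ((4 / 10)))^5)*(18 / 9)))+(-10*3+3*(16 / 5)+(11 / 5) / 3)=-26881811 / 1366875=-19.67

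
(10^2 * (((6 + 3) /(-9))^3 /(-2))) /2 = 25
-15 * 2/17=-30/17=-1.76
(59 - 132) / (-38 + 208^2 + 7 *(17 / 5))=-365 / 216249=-0.00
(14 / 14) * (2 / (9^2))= 2 / 81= 0.02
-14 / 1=-14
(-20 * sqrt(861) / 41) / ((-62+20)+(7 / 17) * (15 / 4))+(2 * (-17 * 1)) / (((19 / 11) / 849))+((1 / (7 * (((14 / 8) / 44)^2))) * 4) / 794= -43236655858 / 2587249+1360 * sqrt(861) / 112791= -16711.09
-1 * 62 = -62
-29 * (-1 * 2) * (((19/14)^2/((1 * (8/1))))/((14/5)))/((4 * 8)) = 52345/351232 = 0.15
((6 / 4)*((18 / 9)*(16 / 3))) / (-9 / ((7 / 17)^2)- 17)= -392 / 1717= -0.23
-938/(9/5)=-4690/9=-521.11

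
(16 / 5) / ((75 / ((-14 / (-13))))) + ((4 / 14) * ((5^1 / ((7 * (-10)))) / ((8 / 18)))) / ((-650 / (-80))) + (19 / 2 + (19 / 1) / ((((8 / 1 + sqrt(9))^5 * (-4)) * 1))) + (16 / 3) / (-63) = 13095625701461 / 1384958074500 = 9.46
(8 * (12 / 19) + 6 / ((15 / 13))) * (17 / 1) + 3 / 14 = 232097 / 1330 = 174.51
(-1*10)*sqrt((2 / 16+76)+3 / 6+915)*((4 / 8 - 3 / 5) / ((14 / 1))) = sqrt(15866) / 56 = 2.25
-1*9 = -9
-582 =-582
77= 77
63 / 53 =1.19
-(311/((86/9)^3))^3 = -0.05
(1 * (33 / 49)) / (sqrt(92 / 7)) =33 * sqrt(161) / 2254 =0.19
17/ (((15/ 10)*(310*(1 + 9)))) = 17/ 4650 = 0.00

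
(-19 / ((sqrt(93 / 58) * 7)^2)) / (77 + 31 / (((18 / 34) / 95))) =-1653 / 38550701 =-0.00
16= 16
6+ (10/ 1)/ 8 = 29/ 4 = 7.25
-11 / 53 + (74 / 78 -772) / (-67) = 1565020 / 138489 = 11.30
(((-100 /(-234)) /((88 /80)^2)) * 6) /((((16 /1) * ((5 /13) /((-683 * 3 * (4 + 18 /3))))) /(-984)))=840090000 /121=6942892.56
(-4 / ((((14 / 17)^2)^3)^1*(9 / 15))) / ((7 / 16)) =-120687845 / 2470629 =-48.85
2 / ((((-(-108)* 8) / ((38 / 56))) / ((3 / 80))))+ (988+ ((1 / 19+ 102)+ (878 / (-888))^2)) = 3051287393003 / 2796702720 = 1091.03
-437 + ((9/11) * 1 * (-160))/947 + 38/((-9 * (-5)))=-204519259/468765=-436.29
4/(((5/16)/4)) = 256/5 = 51.20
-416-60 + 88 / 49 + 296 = -8732 / 49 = -178.20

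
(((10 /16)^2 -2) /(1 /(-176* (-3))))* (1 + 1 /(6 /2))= -1133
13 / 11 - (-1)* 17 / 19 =434 / 209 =2.08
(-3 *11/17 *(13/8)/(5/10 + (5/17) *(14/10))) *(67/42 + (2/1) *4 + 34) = -261833/1736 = -150.83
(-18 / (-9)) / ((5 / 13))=26 / 5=5.20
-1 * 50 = -50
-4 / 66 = -2 / 33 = -0.06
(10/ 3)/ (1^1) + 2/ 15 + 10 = 13.47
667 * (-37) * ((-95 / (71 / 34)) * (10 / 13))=797131700 / 923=863631.31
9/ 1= 9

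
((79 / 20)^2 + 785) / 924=106747 / 123200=0.87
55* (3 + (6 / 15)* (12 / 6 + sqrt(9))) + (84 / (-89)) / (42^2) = 275.00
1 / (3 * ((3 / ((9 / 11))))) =0.09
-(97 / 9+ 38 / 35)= -3737 / 315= -11.86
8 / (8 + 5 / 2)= 16 / 21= 0.76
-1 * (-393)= 393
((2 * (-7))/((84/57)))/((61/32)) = -304/61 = -4.98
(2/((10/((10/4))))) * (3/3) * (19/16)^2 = 361/512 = 0.71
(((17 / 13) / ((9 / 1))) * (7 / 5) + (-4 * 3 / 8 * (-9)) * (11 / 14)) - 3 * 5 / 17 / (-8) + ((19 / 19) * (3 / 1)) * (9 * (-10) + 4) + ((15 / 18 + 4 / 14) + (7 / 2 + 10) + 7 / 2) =-127512457 / 556920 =-228.96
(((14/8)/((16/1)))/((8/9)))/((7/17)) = 153/512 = 0.30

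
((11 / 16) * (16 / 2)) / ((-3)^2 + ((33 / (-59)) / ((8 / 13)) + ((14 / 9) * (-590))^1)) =-23364 / 3864349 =-0.01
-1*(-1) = 1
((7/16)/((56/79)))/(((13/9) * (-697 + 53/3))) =-0.00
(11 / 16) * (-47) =-517 / 16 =-32.31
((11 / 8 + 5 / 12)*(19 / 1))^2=1158.84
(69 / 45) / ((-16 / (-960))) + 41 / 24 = 2249 / 24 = 93.71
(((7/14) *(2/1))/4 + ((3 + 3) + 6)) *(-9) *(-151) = 66591/4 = 16647.75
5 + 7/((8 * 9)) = 367/72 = 5.10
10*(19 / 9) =190 / 9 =21.11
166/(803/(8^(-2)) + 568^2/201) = 16683/5326208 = 0.00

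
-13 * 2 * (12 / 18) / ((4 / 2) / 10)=-260 / 3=-86.67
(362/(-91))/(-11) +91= 91453/1001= 91.36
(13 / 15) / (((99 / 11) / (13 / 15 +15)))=3094 / 2025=1.53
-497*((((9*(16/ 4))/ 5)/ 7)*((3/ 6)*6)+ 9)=-30033/ 5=-6006.60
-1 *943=-943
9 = 9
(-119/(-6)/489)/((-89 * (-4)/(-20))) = -595/261126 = -0.00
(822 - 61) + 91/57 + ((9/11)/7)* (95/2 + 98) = 6843355/8778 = 779.60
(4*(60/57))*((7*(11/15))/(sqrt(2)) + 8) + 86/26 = 616*sqrt(2)/57 + 9137/247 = 52.28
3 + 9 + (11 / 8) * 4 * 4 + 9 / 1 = 43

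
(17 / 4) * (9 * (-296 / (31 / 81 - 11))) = 458541 / 430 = 1066.37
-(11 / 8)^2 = -121 / 64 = -1.89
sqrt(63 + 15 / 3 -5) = 7.94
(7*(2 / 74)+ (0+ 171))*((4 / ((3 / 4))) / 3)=101344 / 333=304.34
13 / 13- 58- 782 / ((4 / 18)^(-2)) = -7745 / 81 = -95.62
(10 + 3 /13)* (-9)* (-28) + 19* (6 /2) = 34257 /13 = 2635.15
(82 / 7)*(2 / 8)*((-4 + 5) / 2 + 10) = 123 / 4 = 30.75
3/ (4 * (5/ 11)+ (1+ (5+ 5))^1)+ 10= 481/ 47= 10.23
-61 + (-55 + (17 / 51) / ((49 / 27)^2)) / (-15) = -2065103 / 36015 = -57.34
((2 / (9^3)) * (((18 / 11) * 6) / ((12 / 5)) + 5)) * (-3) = -200 / 2673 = -0.07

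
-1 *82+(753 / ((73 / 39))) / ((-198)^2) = -26071753 / 317988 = -81.99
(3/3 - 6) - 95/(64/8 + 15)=-210/23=-9.13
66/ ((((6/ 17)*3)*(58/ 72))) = 2244/ 29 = 77.38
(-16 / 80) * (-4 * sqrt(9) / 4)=3 / 5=0.60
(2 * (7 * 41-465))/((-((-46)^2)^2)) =0.00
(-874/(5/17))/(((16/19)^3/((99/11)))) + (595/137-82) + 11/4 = -62933230503/1402880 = -44860.02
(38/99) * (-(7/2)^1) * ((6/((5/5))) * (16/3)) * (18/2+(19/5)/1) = -272384/495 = -550.27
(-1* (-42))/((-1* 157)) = -0.27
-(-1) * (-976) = -976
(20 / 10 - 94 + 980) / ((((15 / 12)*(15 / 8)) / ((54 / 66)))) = 85248 / 275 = 309.99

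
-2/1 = -2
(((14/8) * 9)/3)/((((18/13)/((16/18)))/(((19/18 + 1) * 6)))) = 41.57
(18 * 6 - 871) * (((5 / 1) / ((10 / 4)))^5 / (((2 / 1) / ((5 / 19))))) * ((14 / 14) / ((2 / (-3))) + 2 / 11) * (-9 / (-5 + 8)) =-2655240 / 209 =-12704.50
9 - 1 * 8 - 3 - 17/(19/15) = -293/19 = -15.42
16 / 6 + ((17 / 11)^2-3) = 2.06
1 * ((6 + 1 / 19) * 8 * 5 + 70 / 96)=221465 / 912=242.83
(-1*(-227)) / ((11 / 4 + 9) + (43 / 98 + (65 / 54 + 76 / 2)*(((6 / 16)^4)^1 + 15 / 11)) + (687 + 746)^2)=9020841984 / 81607043973757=0.00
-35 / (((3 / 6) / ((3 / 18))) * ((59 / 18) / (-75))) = 15750 / 59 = 266.95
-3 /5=-0.60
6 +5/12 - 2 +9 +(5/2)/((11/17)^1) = 2281/132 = 17.28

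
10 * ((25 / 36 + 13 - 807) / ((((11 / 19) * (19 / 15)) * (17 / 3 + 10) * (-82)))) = 713975 / 84788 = 8.42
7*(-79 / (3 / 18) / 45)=-1106 / 15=-73.73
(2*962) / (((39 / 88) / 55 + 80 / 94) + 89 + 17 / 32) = 1750686080 / 82248007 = 21.29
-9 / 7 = -1.29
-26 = -26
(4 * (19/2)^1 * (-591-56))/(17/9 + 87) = -110637/400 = -276.59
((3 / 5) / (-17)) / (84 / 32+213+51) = -8 / 60435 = -0.00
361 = 361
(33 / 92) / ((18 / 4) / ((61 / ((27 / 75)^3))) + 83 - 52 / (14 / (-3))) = 220171875 / 57788175142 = 0.00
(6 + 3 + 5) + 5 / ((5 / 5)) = 19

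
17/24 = 0.71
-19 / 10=-1.90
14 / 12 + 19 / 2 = 32 / 3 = 10.67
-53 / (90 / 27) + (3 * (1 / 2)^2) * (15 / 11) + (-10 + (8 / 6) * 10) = -7619 / 660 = -11.54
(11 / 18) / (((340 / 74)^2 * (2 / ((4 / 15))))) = 15059 / 3901500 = 0.00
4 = 4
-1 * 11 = -11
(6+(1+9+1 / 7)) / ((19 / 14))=226 / 19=11.89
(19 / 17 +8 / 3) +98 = 5191 / 51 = 101.78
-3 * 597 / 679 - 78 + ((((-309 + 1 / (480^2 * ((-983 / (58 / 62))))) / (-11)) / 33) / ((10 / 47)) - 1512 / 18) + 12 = -233834167343022193 / 1573190809344000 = -148.64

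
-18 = -18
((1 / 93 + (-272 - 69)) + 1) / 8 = -31619 / 744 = -42.50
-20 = -20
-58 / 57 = -1.02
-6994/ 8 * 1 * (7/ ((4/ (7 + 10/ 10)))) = -24479/ 2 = -12239.50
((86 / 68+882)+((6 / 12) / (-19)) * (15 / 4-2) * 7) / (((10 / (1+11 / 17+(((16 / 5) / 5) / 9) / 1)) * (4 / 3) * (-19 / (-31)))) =116204810959 / 625974000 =185.64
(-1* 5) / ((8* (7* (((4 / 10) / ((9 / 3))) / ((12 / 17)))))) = -225 / 476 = -0.47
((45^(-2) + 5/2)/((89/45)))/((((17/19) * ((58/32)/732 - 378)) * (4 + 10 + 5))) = -0.00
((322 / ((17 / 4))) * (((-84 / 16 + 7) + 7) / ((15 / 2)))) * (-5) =-22540 / 51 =-441.96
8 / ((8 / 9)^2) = 81 / 8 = 10.12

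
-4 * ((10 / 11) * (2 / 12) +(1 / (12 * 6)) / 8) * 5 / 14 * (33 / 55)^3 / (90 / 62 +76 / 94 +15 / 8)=-4244241 / 371132300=-0.01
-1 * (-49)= 49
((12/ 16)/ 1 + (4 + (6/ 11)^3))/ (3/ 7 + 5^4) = 183071/ 23308472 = 0.01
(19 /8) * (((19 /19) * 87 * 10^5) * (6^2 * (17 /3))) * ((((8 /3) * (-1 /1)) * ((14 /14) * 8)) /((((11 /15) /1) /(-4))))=5395392000000 /11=490490181818.18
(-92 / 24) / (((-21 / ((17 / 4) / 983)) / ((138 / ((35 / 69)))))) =206839 / 963340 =0.21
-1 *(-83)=83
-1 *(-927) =927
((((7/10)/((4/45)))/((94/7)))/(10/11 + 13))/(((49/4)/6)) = 33/1598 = 0.02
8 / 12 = 0.67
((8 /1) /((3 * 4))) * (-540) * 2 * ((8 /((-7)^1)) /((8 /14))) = 1440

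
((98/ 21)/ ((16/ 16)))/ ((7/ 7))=14/ 3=4.67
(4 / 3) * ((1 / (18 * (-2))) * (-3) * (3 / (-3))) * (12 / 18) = -2 / 27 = -0.07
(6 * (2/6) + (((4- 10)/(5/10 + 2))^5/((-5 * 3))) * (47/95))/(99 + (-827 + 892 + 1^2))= 0.03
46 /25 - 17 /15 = 53 /75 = 0.71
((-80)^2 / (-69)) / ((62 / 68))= -217600 / 2139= -101.73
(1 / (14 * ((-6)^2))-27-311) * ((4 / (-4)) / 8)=170351 / 4032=42.25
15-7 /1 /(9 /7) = 86 /9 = 9.56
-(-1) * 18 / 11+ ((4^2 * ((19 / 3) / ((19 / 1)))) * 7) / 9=1718 / 297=5.78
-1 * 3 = -3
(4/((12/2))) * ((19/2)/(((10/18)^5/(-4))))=-1495908/3125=-478.69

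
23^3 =12167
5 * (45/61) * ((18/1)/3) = 1350/61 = 22.13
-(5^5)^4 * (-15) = 1430511474609375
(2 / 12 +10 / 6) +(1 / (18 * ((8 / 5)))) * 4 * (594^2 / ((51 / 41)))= 4018597 / 102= 39398.01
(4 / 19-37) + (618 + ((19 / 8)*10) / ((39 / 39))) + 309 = 69461 / 76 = 913.96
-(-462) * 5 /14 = 165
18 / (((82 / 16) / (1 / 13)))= 0.27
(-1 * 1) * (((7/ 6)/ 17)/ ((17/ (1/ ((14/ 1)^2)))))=-1/ 48552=-0.00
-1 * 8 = -8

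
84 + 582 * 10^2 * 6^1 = 349284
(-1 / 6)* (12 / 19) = -2 / 19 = -0.11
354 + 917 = 1271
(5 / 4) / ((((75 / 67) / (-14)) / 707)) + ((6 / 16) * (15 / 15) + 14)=-1324607 / 120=-11038.39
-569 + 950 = 381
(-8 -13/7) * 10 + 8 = -634/7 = -90.57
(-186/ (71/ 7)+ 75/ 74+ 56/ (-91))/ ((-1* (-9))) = -1225331/ 614718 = -1.99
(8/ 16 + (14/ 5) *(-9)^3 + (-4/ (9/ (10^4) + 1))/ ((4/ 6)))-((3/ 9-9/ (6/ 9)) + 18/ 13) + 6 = -3959940221/ 1951755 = -2028.91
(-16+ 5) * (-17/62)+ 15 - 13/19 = 20417/1178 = 17.33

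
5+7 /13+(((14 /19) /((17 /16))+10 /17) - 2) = 20240 /4199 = 4.82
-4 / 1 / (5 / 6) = -24 / 5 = -4.80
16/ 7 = 2.29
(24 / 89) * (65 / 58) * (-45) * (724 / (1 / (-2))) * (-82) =-4167633600 / 2581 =-1614735.99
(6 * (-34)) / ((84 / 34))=-578 / 7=-82.57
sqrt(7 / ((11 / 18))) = 3.38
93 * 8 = 744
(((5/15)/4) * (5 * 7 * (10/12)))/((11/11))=175/72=2.43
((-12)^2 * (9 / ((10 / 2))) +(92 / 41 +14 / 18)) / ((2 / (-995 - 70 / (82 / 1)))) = -658450439 / 5043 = -130567.21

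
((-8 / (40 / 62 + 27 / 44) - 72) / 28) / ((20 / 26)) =-218621 / 60095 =-3.64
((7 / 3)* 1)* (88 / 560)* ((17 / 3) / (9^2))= 187 / 7290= 0.03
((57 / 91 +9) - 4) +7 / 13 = 561 / 91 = 6.16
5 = 5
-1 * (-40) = 40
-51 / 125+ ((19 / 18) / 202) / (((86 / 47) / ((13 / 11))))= -173971331 / 429957000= -0.40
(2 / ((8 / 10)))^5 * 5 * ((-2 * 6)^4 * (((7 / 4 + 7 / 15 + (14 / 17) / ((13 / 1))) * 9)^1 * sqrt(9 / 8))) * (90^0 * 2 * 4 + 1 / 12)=2226943884375 * sqrt(2) / 1768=1781320273.71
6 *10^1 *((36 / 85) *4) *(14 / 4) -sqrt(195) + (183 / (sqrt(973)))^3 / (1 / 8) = 1957.18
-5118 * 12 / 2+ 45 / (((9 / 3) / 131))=-28743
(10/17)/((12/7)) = 35/102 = 0.34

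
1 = 1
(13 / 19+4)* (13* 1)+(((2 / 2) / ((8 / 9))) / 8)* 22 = 38905 / 608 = 63.99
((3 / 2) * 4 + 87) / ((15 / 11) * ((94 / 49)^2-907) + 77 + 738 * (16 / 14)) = -2456223 / 8223626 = -0.30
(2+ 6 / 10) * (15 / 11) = 3.55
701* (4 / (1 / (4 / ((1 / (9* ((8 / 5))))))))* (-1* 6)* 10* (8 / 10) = -38762496 / 5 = -7752499.20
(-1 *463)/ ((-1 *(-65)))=-463/ 65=-7.12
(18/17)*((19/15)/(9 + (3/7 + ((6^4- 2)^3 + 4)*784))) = 399/505365816651925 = 0.00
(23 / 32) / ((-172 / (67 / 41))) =-1541 / 225664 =-0.01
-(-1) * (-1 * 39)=-39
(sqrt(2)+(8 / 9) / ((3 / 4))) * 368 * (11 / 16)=8096 / 27+253 * sqrt(2)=657.65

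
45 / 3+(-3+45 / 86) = 1077 / 86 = 12.52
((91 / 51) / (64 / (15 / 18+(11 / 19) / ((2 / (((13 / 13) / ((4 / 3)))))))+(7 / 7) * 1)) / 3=43589 / 4538439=0.01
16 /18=8 /9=0.89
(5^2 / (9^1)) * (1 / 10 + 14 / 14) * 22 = 605 / 9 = 67.22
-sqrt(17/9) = -sqrt(17)/3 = -1.37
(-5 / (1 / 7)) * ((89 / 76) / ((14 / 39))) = -17355 / 152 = -114.18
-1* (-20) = 20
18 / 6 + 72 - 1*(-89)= 164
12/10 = 6/5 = 1.20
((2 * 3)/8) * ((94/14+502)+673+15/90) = 49639/56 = 886.41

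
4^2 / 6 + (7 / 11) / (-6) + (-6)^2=2545 / 66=38.56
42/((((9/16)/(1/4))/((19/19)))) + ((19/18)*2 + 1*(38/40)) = 3911/180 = 21.73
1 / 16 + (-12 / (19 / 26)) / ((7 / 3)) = -14843 / 2128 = -6.98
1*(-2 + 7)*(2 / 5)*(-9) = -18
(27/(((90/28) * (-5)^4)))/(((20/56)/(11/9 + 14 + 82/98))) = 28328/46875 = 0.60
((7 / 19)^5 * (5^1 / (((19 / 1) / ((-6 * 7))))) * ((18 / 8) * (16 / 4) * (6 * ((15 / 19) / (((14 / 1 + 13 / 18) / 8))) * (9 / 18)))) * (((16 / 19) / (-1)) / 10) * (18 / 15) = 395210285568 / 4500644205865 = 0.09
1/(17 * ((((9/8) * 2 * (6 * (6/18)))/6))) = 4/51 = 0.08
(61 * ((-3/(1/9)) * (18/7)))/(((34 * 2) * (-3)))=20.76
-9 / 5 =-1.80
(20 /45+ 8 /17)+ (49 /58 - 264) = -2327119 /8874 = -262.24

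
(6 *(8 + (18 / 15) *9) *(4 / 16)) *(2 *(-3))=-846 / 5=-169.20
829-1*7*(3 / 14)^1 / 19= 31499 / 38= 828.92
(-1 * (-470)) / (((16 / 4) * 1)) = 235 / 2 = 117.50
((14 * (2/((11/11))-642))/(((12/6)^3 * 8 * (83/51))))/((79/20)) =-142800/6557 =-21.78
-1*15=-15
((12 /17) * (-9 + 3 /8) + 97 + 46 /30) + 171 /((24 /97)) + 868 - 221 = 2918363 /2040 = 1430.57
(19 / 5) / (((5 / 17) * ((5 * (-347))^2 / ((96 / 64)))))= 969 / 150511250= 0.00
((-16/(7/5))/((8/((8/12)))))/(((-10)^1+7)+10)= -20/147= -0.14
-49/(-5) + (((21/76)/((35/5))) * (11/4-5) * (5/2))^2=18204661/1848320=9.85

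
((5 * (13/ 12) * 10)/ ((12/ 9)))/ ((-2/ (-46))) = 7475/ 8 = 934.38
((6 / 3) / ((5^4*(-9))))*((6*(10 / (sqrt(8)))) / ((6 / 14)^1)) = -14*sqrt(2) / 1125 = -0.02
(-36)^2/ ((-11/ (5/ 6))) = -1080/ 11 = -98.18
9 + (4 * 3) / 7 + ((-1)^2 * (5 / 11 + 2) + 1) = 14.17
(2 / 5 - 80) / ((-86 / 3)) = 597 / 215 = 2.78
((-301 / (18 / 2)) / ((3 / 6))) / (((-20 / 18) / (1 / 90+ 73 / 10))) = 99029 / 225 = 440.13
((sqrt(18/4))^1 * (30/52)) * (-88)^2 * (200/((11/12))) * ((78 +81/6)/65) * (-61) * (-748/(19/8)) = 126972284313600 * sqrt(2)/3211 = 55922119751.41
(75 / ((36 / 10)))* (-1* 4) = -250 / 3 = -83.33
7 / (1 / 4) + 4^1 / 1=32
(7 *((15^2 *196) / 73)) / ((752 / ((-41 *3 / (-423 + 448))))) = -379701 / 13724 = -27.67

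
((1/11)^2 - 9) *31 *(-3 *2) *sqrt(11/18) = 1307.42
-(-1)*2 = 2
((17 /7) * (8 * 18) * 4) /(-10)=-4896 /35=-139.89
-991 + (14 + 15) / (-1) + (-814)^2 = 661576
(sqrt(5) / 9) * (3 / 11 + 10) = 113 * sqrt(5) / 99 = 2.55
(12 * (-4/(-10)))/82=12/205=0.06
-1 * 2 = -2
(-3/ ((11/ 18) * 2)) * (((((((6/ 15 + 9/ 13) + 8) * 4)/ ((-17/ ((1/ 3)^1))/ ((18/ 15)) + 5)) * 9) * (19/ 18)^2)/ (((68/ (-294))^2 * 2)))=4610301759/ 20663500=223.11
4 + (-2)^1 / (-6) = 4.33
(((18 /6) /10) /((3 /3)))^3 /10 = 27 /10000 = 0.00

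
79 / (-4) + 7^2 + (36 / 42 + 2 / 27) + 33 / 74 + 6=1024535 / 27972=36.63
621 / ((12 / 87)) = 18009 / 4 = 4502.25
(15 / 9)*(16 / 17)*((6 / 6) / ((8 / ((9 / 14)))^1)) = 15 / 119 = 0.13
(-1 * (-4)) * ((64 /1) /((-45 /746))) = -190976 /45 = -4243.91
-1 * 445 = -445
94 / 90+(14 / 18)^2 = 668 / 405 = 1.65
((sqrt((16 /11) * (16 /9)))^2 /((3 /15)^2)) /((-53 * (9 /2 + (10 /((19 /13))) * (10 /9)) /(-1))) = 243200 /2413037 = 0.10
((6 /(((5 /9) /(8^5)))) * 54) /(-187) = -95551488 /935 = -102194.10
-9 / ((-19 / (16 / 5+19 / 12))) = 861 / 380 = 2.27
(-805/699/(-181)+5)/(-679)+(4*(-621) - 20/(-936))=-16644443234417/6700699278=-2483.99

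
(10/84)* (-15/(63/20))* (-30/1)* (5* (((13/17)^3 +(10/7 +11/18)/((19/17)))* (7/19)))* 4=284.73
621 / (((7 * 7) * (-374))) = -0.03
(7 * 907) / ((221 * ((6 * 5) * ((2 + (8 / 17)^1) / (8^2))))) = 14512 / 585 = 24.81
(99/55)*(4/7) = 36/35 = 1.03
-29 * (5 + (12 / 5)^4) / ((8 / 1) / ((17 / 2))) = -11763473 / 10000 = -1176.35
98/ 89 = 1.10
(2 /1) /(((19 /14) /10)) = 280 /19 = 14.74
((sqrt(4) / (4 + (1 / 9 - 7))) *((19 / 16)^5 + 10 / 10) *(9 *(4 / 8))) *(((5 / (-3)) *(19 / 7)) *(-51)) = -65868622875 / 27262976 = -2416.05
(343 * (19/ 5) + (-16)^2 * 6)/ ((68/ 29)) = 411713/ 340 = 1210.92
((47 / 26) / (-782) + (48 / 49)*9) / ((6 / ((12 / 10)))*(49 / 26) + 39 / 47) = 412712687 / 480086222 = 0.86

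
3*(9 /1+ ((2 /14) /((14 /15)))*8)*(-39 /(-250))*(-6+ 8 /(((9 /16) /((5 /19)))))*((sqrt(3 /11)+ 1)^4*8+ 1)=-690097941 /2816275 - 80448576*sqrt(33) /2011625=-474.77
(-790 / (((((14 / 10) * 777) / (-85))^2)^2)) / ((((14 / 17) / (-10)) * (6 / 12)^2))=8763179921875000 / 6125961672346887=1.43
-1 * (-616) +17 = 633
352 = 352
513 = 513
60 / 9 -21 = -43 / 3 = -14.33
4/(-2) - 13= -15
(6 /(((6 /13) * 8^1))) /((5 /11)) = 3.58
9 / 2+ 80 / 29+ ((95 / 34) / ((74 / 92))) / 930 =12319955 / 1696413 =7.26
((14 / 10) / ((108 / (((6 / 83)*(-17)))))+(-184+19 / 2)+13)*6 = -1206524 / 1245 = -969.10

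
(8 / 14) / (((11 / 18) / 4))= 288 / 77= 3.74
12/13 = 0.92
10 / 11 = 0.91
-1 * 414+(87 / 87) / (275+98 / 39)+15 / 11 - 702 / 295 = -14575499766 / 35120635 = -415.01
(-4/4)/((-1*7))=1/7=0.14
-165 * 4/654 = -110/109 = -1.01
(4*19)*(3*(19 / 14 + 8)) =2133.43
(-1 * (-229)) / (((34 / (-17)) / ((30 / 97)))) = -3435 / 97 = -35.41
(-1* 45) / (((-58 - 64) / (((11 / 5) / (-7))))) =-99 / 854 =-0.12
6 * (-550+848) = 1788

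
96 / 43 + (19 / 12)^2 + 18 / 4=57211 / 6192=9.24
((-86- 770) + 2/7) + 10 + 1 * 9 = -5857/7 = -836.71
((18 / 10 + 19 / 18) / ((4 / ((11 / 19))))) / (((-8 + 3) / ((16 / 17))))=-5654 / 72675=-0.08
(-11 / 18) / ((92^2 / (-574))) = 3157 / 76176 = 0.04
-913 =-913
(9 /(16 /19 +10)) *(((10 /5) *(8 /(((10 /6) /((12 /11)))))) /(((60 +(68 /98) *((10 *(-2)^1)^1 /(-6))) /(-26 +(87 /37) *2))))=-713086416 /239997725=-2.97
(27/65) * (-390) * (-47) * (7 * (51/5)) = 2718198/5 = 543639.60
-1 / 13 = -0.08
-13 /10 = -1.30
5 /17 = 0.29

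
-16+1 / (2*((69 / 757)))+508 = 497.49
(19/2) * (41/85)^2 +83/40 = 247691/57800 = 4.29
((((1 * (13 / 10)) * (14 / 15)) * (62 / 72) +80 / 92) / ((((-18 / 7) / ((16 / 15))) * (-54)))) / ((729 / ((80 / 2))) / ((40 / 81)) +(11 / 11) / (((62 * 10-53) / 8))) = 372817088 / 935978176935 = 0.00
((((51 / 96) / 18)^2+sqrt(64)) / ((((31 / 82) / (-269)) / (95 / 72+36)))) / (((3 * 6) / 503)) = -39568904541961693 / 6664716288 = -5937072.61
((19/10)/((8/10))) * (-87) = -1653/8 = -206.62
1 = 1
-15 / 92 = -0.16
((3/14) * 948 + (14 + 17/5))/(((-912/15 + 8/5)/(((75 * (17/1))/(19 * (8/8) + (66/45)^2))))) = -2214388125/9860648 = -224.57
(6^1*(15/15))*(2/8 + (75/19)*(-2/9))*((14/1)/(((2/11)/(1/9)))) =-11011/342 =-32.20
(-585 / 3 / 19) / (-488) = 195 / 9272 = 0.02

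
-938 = -938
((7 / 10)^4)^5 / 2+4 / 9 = 800718130396678508009 / 1800000000000000000000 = 0.44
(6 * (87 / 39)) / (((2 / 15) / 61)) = 79605 / 13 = 6123.46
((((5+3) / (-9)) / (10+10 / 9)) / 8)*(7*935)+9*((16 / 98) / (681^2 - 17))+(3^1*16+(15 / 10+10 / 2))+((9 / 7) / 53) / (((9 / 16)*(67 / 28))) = -551319880217 / 50431870160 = -10.93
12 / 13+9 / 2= 141 / 26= 5.42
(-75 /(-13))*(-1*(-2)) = 150 /13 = 11.54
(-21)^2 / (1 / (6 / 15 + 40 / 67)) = 439.68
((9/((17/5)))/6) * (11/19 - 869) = -123750/323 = -383.13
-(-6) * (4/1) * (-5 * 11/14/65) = -132/91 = -1.45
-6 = -6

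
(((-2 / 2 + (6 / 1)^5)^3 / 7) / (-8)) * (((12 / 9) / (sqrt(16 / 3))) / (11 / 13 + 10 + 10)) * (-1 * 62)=189411454578125 * sqrt(3) / 22764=14411802093.87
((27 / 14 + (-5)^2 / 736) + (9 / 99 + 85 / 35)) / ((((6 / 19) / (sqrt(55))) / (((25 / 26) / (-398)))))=-120652375* sqrt(55) / 3518651136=-0.25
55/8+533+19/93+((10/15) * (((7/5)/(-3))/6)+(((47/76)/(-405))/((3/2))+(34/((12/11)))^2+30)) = 8824566991/5725080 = 1541.39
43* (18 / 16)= 387 / 8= 48.38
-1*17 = -17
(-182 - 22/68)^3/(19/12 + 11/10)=-3573190478985/1581986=-2258673.89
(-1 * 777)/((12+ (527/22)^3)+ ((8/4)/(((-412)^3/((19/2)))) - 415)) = -24108459902912/413989207885845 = -0.06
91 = 91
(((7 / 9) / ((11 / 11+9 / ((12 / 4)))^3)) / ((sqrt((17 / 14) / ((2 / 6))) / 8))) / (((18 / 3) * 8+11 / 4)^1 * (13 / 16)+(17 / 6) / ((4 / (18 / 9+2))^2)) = 56 * sqrt(714) / 1294533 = 0.00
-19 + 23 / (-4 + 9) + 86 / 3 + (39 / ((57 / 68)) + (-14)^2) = 73186 / 285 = 256.79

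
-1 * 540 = -540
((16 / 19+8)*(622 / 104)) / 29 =13062 / 7163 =1.82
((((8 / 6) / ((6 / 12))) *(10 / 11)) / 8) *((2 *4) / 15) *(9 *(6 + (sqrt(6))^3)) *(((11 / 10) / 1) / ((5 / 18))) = 864 / 25 + 864 *sqrt(6) / 25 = 119.21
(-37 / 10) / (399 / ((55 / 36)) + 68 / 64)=-3256 / 230759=-0.01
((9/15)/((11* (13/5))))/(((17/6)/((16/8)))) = 0.01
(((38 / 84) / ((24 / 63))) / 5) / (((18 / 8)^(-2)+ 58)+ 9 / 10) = 1539 / 382952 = 0.00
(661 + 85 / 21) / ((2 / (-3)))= -6983 / 7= -997.57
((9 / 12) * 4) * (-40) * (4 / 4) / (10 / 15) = -180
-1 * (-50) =50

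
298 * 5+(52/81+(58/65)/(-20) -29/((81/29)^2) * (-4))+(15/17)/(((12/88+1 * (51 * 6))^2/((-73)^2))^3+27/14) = 203223495686260650007324594520287/134990371823855266386462793050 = 1505.47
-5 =-5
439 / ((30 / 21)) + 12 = 3193 / 10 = 319.30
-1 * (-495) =495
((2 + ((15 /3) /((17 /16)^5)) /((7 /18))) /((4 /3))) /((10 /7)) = 171374757 /28397140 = 6.03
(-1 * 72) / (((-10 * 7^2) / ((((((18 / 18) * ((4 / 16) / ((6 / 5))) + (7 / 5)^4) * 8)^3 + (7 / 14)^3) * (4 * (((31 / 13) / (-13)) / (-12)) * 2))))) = 55599473237400877 / 90977783203125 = 611.13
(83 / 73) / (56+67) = 83 / 8979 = 0.01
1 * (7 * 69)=483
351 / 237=117 / 79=1.48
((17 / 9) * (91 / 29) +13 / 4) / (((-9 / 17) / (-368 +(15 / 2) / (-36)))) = 1439344049 / 225504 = 6382.79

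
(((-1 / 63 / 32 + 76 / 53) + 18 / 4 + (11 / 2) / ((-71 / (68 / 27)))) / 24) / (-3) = -130597399 / 1638620928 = -0.08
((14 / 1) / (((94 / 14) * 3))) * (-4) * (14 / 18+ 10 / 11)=-65464 / 13959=-4.69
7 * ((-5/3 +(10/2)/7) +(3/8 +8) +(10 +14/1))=5279/24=219.96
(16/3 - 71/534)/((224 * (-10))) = -0.00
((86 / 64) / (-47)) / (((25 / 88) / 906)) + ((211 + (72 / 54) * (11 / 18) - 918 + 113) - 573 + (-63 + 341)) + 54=-58714313 / 63450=-925.36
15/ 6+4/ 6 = 19/ 6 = 3.17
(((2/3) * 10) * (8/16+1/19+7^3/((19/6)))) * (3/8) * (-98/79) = -1013565/3002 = -337.63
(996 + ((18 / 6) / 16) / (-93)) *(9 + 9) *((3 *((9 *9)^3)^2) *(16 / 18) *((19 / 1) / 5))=1590578473097137851 / 31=51308983003133479.06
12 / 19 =0.63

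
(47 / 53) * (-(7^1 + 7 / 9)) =-3290 / 477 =-6.90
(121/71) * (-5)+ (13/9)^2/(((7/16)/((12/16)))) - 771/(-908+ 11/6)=-298663219/72959103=-4.09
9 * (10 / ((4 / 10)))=225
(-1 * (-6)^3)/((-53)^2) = 216/2809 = 0.08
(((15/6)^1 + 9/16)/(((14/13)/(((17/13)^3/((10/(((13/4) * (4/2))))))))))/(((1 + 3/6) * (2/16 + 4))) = 0.67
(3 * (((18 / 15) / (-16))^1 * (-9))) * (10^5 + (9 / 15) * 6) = 20250729 / 100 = 202507.29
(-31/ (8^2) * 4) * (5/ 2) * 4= -155/ 8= -19.38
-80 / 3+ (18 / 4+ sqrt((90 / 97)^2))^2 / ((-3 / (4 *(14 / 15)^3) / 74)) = -8432990752 / 3528375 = -2390.05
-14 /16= -7 /8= -0.88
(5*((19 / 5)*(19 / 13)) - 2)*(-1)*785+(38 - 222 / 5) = -1315291 / 65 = -20235.25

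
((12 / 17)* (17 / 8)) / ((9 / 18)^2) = 6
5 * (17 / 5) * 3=51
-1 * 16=-16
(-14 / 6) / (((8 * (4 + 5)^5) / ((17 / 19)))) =-119 / 26926344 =-0.00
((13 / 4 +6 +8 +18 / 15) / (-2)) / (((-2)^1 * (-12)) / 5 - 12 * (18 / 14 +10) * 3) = 861 / 37472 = 0.02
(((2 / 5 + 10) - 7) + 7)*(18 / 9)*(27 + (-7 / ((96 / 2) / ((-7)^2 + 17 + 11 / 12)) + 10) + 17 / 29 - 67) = -814.79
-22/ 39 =-0.56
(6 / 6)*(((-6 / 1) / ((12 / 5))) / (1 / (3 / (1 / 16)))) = -120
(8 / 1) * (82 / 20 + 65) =552.80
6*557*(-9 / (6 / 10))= -50130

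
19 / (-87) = -19 / 87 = -0.22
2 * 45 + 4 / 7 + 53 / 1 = 1005 / 7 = 143.57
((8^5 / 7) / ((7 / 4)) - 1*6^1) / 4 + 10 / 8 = 131023 / 196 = 668.48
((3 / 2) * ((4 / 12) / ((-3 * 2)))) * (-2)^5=8 / 3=2.67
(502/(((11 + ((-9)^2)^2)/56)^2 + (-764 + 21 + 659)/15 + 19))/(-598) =-245980/4039602723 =-0.00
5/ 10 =1/ 2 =0.50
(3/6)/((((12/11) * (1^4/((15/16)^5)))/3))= 8353125/8388608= 1.00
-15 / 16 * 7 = -105 / 16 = -6.56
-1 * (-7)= 7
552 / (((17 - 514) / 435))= -240120 / 497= -483.14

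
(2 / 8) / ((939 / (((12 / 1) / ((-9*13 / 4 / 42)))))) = -56 / 12207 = -0.00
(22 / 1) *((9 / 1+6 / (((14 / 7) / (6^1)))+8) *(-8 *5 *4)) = -123200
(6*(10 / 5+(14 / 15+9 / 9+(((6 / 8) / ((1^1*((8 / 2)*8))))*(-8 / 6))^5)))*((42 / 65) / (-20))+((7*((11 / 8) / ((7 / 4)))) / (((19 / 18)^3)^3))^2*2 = 125467737353409737404264778807023347 / 5677642904231094056080094789632000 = 22.10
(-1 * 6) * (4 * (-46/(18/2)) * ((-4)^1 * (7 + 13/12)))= -35696/9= -3966.22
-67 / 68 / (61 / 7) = -469 / 4148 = -0.11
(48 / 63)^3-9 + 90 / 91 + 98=10887295 / 120393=90.43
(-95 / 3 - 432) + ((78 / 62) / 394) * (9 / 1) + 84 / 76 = -462.53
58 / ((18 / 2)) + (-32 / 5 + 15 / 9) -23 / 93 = 2042 / 1395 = 1.46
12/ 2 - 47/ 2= -35/ 2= -17.50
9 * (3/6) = 9/2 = 4.50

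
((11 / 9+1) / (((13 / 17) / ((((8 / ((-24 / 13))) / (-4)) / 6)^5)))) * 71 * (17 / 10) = 586043159 / 8707129344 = 0.07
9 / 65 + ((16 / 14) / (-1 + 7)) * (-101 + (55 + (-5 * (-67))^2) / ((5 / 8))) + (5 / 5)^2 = 15561258 / 455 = 34200.57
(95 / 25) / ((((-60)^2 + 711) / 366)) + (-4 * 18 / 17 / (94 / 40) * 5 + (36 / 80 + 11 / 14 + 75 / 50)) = -191378255 / 32148564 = -5.95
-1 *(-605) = 605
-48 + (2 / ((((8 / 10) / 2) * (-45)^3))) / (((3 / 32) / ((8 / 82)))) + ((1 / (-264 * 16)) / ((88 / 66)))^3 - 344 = -156980864746422154379 / 400461331326566400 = -392.00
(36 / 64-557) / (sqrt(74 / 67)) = -8903 * sqrt(4958) / 1184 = -529.47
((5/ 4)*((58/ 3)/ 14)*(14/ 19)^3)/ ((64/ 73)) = 518665/ 658464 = 0.79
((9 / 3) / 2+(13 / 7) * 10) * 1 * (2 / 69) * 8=2248 / 483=4.65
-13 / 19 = -0.68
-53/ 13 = -4.08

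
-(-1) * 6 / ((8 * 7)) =0.11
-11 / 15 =-0.73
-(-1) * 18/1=18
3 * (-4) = -12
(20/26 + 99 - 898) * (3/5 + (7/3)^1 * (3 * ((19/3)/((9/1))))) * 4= -3440552/195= -17643.86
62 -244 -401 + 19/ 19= -582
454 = 454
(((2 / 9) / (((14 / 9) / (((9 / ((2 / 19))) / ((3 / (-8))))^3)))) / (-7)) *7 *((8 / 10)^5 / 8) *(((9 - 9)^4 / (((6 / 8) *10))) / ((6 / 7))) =0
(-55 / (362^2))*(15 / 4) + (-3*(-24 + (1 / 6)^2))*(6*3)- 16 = 670158191 / 524176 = 1278.50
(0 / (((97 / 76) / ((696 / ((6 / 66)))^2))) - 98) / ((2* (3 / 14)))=-686 / 3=-228.67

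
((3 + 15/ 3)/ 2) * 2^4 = 64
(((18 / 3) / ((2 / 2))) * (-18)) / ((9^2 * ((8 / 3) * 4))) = -1 / 8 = -0.12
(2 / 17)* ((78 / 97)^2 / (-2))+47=7511707 / 159953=46.96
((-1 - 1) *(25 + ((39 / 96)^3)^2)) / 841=-26848372409 / 451508436992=-0.06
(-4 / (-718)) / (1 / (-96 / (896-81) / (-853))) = 0.00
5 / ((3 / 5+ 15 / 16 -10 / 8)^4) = 204800000 / 279841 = 731.84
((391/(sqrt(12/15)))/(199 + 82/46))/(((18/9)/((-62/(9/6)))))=-278783 * sqrt(5)/13854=-45.00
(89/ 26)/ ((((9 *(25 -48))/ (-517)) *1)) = 46013/ 5382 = 8.55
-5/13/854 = -5/11102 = -0.00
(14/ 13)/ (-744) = -7/ 4836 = -0.00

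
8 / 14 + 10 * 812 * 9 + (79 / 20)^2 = 204669287 / 2800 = 73096.17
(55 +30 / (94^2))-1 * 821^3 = -2444866443293 / 4418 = -553387606.00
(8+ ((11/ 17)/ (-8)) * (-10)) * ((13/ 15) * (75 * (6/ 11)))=116805/ 374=312.31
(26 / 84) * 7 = 13 / 6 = 2.17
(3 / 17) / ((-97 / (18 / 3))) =-18 / 1649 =-0.01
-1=-1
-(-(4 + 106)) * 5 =550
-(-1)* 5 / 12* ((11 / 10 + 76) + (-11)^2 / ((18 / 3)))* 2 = 1459 / 18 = 81.06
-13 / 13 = -1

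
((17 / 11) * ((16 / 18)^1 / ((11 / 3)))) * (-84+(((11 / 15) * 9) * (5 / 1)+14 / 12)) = -20332 / 1089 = -18.67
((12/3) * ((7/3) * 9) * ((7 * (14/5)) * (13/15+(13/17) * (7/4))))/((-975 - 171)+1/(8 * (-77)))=-950373424/300023225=-3.17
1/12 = 0.08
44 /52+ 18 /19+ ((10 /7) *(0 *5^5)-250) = -61307 /247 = -248.21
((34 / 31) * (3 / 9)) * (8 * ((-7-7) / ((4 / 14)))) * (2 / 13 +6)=-1066240 / 1209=-881.92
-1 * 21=-21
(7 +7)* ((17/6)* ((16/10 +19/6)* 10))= 17017/9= 1890.78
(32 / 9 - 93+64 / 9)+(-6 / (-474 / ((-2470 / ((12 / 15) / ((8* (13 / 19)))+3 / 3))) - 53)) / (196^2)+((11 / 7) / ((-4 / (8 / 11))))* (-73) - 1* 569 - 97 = -177611995646353 / 244148191644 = -727.48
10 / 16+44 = 357 / 8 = 44.62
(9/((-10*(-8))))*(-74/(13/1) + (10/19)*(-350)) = -211077/9880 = -21.36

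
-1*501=-501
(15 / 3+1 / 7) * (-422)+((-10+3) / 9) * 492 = -53612 / 21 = -2552.95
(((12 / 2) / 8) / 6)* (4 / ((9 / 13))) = 13 / 18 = 0.72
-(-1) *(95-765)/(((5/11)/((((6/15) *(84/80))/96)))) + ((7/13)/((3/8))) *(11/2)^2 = 1153999/31200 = 36.99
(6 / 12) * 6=3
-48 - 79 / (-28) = -1265 / 28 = -45.18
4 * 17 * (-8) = -544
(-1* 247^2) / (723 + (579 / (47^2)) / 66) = -2964915382 / 35136547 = -84.38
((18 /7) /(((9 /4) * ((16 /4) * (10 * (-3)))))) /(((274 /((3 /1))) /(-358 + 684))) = -163 /4795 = -0.03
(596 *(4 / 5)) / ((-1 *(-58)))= 1192 / 145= 8.22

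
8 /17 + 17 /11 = 377 /187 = 2.02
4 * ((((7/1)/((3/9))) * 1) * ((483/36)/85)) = 1127/85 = 13.26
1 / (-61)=-0.02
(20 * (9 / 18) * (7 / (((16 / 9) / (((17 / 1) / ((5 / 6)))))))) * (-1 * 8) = -6426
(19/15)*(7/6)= 133/90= 1.48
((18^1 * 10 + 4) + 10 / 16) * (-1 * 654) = -482979 / 4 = -120744.75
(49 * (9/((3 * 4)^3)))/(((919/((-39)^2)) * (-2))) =-24843/117632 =-0.21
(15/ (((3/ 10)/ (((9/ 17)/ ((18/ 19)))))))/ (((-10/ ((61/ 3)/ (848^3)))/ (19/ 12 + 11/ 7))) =-28975/ 98580529152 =-0.00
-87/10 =-8.70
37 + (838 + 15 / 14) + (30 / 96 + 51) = 927.38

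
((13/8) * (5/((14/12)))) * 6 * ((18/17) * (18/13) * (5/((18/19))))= 38475/119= 323.32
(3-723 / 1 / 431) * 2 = 2.65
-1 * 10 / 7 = -10 / 7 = -1.43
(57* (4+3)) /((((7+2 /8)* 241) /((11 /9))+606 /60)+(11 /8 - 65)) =0.29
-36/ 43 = -0.84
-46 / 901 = -0.05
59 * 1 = 59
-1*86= -86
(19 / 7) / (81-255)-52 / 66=-10765 / 13398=-0.80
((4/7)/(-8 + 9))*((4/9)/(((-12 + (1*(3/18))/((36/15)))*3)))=-128/18039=-0.01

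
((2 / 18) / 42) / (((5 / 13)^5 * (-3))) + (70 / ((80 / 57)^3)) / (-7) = -3.72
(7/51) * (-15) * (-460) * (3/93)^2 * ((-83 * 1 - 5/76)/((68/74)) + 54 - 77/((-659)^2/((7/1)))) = -35.87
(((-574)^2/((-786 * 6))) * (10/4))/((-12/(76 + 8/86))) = 168444605/152091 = 1107.53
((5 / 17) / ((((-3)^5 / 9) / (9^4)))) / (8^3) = -1215 / 8704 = -0.14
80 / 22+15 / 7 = 445 / 77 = 5.78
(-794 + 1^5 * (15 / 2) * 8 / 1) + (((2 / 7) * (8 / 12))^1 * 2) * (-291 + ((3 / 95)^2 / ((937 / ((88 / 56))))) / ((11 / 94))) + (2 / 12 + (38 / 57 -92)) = -2327132038639 / 2486188950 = -936.02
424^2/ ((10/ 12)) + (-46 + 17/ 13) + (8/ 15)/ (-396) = 832765601/ 3861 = 215686.51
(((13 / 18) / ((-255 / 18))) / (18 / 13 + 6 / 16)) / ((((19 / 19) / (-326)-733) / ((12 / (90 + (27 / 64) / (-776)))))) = 87558029312 / 16614029944215585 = 0.00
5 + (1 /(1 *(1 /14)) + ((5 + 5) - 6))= 23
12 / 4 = 3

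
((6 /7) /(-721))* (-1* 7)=6 /721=0.01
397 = 397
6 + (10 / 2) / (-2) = 7 / 2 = 3.50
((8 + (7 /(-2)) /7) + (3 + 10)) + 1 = 43 /2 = 21.50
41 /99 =0.41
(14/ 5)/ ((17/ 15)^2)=630/ 289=2.18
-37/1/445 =-37/445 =-0.08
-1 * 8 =-8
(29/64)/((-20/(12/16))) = -87/5120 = -0.02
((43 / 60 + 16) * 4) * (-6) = -2006 / 5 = -401.20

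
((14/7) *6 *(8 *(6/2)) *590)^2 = 28872806400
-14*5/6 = -35/3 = -11.67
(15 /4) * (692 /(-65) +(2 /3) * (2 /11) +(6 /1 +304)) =321187 /286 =1123.03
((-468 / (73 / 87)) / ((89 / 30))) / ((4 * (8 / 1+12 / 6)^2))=-30537 / 64970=-0.47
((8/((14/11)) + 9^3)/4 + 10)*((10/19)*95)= 135675/14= 9691.07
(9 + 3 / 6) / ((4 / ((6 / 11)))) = 57 / 44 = 1.30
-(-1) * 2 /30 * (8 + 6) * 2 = 28 /15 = 1.87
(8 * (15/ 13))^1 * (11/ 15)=6.77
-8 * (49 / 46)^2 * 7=-33614 / 529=-63.54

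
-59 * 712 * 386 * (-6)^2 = -583743168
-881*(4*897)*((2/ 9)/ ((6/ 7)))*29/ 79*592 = -126626566976/ 711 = -178096437.38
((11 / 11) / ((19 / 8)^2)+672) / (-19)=-242656 / 6859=-35.38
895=895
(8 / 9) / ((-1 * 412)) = -2 / 927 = -0.00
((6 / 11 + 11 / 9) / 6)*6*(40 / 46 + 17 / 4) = 27475 / 3036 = 9.05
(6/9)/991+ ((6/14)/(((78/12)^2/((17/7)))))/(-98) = 508292/1206351237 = 0.00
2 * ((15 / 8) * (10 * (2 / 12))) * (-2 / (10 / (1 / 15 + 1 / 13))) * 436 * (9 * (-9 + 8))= 9156 / 13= 704.31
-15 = -15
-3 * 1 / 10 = -3 / 10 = -0.30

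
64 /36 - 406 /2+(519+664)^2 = 12593590 /9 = 1399287.78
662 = 662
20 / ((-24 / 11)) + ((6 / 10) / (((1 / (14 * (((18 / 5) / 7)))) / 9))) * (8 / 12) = 2513 / 150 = 16.75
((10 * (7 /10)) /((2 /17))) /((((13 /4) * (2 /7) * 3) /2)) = 1666 /39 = 42.72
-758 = -758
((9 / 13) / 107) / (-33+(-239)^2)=9 / 79409408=0.00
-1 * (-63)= 63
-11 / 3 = -3.67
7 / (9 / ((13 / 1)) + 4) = 91 / 61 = 1.49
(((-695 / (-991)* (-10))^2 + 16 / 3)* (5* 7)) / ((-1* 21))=-803103980 / 8838729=-90.86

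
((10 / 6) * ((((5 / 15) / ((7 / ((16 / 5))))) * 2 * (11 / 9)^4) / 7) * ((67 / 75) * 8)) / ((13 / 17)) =4269081344 / 2821065975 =1.51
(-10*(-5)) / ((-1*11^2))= -50 / 121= -0.41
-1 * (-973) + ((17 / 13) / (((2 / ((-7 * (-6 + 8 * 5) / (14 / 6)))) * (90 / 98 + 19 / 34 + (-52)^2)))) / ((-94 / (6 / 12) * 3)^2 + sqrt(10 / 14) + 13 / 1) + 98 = 2499 * sqrt(35) / 71809903098341525 + 76908406212759092538 / 71809903098341525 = 1071.00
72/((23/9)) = 648/23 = 28.17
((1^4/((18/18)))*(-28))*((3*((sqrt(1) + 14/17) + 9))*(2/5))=-30912/85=-363.67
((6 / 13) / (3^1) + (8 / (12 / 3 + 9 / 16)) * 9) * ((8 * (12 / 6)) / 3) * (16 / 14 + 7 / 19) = 16210784 / 126217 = 128.44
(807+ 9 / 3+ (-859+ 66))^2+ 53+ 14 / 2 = 349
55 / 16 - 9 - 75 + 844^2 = 11396087 / 16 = 712255.44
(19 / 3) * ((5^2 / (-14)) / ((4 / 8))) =-475 / 21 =-22.62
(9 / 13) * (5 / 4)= 45 / 52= 0.87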